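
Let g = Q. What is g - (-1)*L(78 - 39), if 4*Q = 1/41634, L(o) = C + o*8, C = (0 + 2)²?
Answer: 52625377/166536 ≈ 316.00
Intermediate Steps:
C = 4 (C = 2² = 4)
L(o) = 4 + 8*o (L(o) = 4 + o*8 = 4 + 8*o)
Q = 1/166536 (Q = (¼)/41634 = (¼)*(1/41634) = 1/166536 ≈ 6.0047e-6)
g = 1/166536 ≈ 6.0047e-6
g - (-1)*L(78 - 39) = 1/166536 - (-1)*(4 + 8*(78 - 39)) = 1/166536 - (-1)*(4 + 8*39) = 1/166536 - (-1)*(4 + 312) = 1/166536 - (-1)*316 = 1/166536 - 1*(-316) = 1/166536 + 316 = 52625377/166536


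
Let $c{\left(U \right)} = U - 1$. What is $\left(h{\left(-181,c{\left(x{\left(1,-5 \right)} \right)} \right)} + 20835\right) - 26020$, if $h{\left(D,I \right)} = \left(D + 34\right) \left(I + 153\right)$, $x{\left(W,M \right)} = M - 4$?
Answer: $-26206$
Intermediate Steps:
$x{\left(W,M \right)} = -4 + M$ ($x{\left(W,M \right)} = M - 4 = -4 + M$)
$c{\left(U \right)} = -1 + U$ ($c{\left(U \right)} = U - 1 = -1 + U$)
$h{\left(D,I \right)} = \left(34 + D\right) \left(153 + I\right)$
$\left(h{\left(-181,c{\left(x{\left(1,-5 \right)} \right)} \right)} + 20835\right) - 26020 = \left(\left(5202 + 34 \left(-1 - 9\right) + 153 \left(-181\right) - 181 \left(-1 - 9\right)\right) + 20835\right) - 26020 = \left(\left(5202 + 34 \left(-1 - 9\right) - 27693 - 181 \left(-1 - 9\right)\right) + 20835\right) - 26020 = \left(\left(5202 + 34 \left(-10\right) - 27693 - -1810\right) + 20835\right) - 26020 = \left(\left(5202 - 340 - 27693 + 1810\right) + 20835\right) - 26020 = \left(-21021 + 20835\right) - 26020 = -186 - 26020 = -26206$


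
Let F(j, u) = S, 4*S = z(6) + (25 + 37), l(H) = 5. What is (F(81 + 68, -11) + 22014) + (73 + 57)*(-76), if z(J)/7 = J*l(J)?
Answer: 12202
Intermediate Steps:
z(J) = 35*J (z(J) = 7*(J*5) = 7*(5*J) = 35*J)
S = 68 (S = (35*6 + (25 + 37))/4 = (210 + 62)/4 = (¼)*272 = 68)
F(j, u) = 68
(F(81 + 68, -11) + 22014) + (73 + 57)*(-76) = (68 + 22014) + (73 + 57)*(-76) = 22082 + 130*(-76) = 22082 - 9880 = 12202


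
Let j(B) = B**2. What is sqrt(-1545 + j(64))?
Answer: sqrt(2551) ≈ 50.507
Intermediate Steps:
sqrt(-1545 + j(64)) = sqrt(-1545 + 64**2) = sqrt(-1545 + 4096) = sqrt(2551)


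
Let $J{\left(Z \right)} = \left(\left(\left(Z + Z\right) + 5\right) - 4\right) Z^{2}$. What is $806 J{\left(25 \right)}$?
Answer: $25691250$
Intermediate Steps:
$J{\left(Z \right)} = Z^{2} \left(1 + 2 Z\right)$ ($J{\left(Z \right)} = \left(\left(2 Z + 5\right) - 4\right) Z^{2} = \left(\left(5 + 2 Z\right) - 4\right) Z^{2} = \left(1 + 2 Z\right) Z^{2} = Z^{2} \left(1 + 2 Z\right)$)
$806 J{\left(25 \right)} = 806 \cdot 25^{2} \left(1 + 2 \cdot 25\right) = 806 \cdot 625 \left(1 + 50\right) = 806 \cdot 625 \cdot 51 = 806 \cdot 31875 = 25691250$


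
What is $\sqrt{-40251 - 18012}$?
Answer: $i \sqrt{58263} \approx 241.38 i$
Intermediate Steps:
$\sqrt{-40251 - 18012} = \sqrt{-58263} = i \sqrt{58263}$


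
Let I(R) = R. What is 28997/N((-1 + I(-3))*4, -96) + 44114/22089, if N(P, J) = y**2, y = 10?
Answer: 644926133/2208900 ≈ 291.97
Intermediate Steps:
N(P, J) = 100 (N(P, J) = 10**2 = 100)
28997/N((-1 + I(-3))*4, -96) + 44114/22089 = 28997/100 + 44114/22089 = 644926133/2208900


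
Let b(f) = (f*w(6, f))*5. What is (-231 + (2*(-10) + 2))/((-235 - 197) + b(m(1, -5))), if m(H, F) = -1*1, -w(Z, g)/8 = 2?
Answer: 249/352 ≈ 0.70739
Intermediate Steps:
w(Z, g) = -16 (w(Z, g) = -8*2 = -16)
m(H, F) = -1
b(f) = -80*f (b(f) = (f*(-16))*5 = -16*f*5 = -80*f)
(-231 + (2*(-10) + 2))/((-235 - 197) + b(m(1, -5))) = (-231 + (2*(-10) + 2))/((-235 - 197) - 80*(-1)) = (-231 + (-20 + 2))/(-432 + 80) = (-231 - 18)/(-352) = -249*(-1/352) = 249/352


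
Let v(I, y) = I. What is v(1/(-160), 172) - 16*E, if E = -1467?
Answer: 3755519/160 ≈ 23472.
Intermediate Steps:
v(1/(-160), 172) - 16*E = 1/(-160) - 16*(-1467) = -1/160 + 23472 = 3755519/160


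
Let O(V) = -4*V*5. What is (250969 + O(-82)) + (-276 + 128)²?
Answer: 274513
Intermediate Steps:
O(V) = -20*V
(250969 + O(-82)) + (-276 + 128)² = (250969 - 20*(-82)) + (-276 + 128)² = (250969 + 1640) + (-148)² = 252609 + 21904 = 274513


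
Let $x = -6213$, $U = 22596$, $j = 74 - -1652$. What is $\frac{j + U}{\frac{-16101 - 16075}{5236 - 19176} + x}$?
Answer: $- \frac{84762170}{21644261} \approx -3.9161$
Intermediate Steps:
$j = 1726$ ($j = 74 + 1652 = 1726$)
$\frac{j + U}{\frac{-16101 - 16075}{5236 - 19176} + x} = \frac{1726 + 22596}{\frac{-16101 - 16075}{5236 - 19176} - 6213} = \frac{24322}{- \frac{32176}{-13940} - 6213} = \frac{24322}{\left(-32176\right) \left(- \frac{1}{13940}\right) - 6213} = \frac{24322}{\frac{8044}{3485} - 6213} = \frac{24322}{- \frac{21644261}{3485}} = 24322 \left(- \frac{3485}{21644261}\right) = - \frac{84762170}{21644261}$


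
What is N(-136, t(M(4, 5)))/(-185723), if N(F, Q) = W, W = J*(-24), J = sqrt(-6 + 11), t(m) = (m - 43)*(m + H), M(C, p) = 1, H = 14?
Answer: 24*sqrt(5)/185723 ≈ 0.00028896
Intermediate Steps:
t(m) = (-43 + m)*(14 + m) (t(m) = (m - 43)*(m + 14) = (-43 + m)*(14 + m))
J = sqrt(5) ≈ 2.2361
W = -24*sqrt(5) (W = sqrt(5)*(-24) = -24*sqrt(5) ≈ -53.666)
N(F, Q) = -24*sqrt(5)
N(-136, t(M(4, 5)))/(-185723) = -24*sqrt(5)/(-185723) = -24*sqrt(5)*(-1/185723) = 24*sqrt(5)/185723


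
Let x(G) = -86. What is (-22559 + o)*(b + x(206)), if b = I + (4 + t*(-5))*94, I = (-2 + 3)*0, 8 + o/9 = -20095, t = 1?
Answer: 36627480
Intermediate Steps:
o = -180927 (o = -72 + 9*(-20095) = -72 - 180855 = -180927)
I = 0 (I = 1*0 = 0)
b = -94 (b = 0 + (4 + 1*(-5))*94 = 0 + (4 - 5)*94 = 0 - 1*94 = 0 - 94 = -94)
(-22559 + o)*(b + x(206)) = (-22559 - 180927)*(-94 - 86) = -203486*(-180) = 36627480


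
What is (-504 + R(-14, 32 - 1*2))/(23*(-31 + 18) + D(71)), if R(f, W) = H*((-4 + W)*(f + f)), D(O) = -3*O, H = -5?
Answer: -49/8 ≈ -6.1250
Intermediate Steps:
R(f, W) = -10*f*(-4 + W) (R(f, W) = -5*(-4 + W)*(f + f) = -5*(-4 + W)*2*f = -10*f*(-4 + W))
(-504 + R(-14, 32 - 1*2))/(23*(-31 + 18) + D(71)) = (-504 + 10*(-14)*(4 - (32 - 1*2)))/(23*(-31 + 18) - 3*71) = (-504 + 10*(-14)*(4 - (32 - 2)))/(23*(-13) - 213) = (-504 + 10*(-14)*(4 - 1*30))/(-299 - 213) = (-504 + 10*(-14)*(4 - 30))/(-512) = (-504 + 10*(-14)*(-26))*(-1/512) = (-504 + 3640)*(-1/512) = 3136*(-1/512) = -49/8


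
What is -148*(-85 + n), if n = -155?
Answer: 35520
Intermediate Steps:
-148*(-85 + n) = -148*(-85 - 155) = -148*(-240) = 35520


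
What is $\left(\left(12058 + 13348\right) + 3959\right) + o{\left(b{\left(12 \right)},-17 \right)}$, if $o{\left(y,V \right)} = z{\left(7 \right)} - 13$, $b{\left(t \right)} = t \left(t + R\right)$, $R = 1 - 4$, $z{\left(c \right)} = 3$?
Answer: $29355$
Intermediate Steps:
$R = -3$ ($R = 1 - 4 = -3$)
$b{\left(t \right)} = t \left(-3 + t\right)$ ($b{\left(t \right)} = t \left(t - 3\right) = t \left(-3 + t\right)$)
$o{\left(y,V \right)} = -10$ ($o{\left(y,V \right)} = 3 - 13 = -10$)
$\left(\left(12058 + 13348\right) + 3959\right) + o{\left(b{\left(12 \right)},-17 \right)} = \left(\left(12058 + 13348\right) + 3959\right) - 10 = \left(25406 + 3959\right) - 10 = 29365 - 10 = 29355$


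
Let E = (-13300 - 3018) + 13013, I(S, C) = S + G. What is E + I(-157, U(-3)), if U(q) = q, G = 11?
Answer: -3451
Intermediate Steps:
I(S, C) = 11 + S (I(S, C) = S + 11 = 11 + S)
E = -3305 (E = -16318 + 13013 = -3305)
E + I(-157, U(-3)) = -3305 + (11 - 157) = -3305 - 146 = -3451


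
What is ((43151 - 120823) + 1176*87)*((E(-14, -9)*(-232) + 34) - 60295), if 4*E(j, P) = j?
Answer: -1464823360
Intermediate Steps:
E(j, P) = j/4
((43151 - 120823) + 1176*87)*((E(-14, -9)*(-232) + 34) - 60295) = ((43151 - 120823) + 1176*87)*((((¼)*(-14))*(-232) + 34) - 60295) = (-77672 + 102312)*((-7/2*(-232) + 34) - 60295) = 24640*((812 + 34) - 60295) = 24640*(846 - 60295) = 24640*(-59449) = -1464823360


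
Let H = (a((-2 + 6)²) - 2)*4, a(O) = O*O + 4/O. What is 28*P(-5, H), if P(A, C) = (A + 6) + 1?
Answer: 56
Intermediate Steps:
a(O) = O² + 4/O
H = 1017 (H = ((4 + ((-2 + 6)²)³)/((-2 + 6)²) - 2)*4 = ((4 + (4²)³)/(4²) - 2)*4 = ((4 + 16³)/16 - 2)*4 = ((4 + 4096)/16 - 2)*4 = ((1/16)*4100 - 2)*4 = (1025/4 - 2)*4 = (1017/4)*4 = 1017)
P(A, C) = 7 + A (P(A, C) = (6 + A) + 1 = 7 + A)
28*P(-5, H) = 28*(7 - 5) = 28*2 = 56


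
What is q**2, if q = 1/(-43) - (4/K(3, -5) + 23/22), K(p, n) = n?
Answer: 1615441/22372900 ≈ 0.072205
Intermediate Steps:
q = -1271/4730 (q = 1/(-43) - (4/(-5) + 23/22) = -1/43 - (4*(-1/5) + 23*(1/22)) = -1/43 - (-4/5 + 23/22) = -1/43 - 1*27/110 = -1/43 - 27/110 = -1271/4730 ≈ -0.26871)
q**2 = (-1271/4730)**2 = 1615441/22372900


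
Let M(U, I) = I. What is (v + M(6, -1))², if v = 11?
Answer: 100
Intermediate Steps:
(v + M(6, -1))² = (11 - 1)² = 10² = 100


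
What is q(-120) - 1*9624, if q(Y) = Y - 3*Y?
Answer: -9384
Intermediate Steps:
q(Y) = -2*Y (q(Y) = Y - 3*Y = -2*Y)
q(-120) - 1*9624 = -2*(-120) - 1*9624 = 240 - 9624 = -9384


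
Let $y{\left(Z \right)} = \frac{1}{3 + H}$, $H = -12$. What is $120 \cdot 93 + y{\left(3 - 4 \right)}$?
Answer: $\frac{100439}{9} \approx 11160.0$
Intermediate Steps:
$y{\left(Z \right)} = - \frac{1}{9}$ ($y{\left(Z \right)} = \frac{1}{3 - 12} = \frac{1}{-9} = - \frac{1}{9}$)
$120 \cdot 93 + y{\left(3 - 4 \right)} = 120 \cdot 93 - \frac{1}{9} = 11160 - \frac{1}{9} = \frac{100439}{9}$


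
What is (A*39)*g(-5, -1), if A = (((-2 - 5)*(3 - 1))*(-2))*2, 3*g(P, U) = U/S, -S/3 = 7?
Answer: 104/3 ≈ 34.667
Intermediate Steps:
S = -21 (S = -3*7 = -21)
g(P, U) = -U/63 (g(P, U) = (U/(-21))/3 = (U*(-1/21))/3 = (-U/21)/3 = -U/63)
A = 56 (A = (-7*2*(-2))*2 = -14*(-2)*2 = 28*2 = 56)
(A*39)*g(-5, -1) = (56*39)*(-1/63*(-1)) = 2184*(1/63) = 104/3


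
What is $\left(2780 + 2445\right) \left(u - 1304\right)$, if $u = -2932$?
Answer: $-22133100$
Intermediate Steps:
$\left(2780 + 2445\right) \left(u - 1304\right) = \left(2780 + 2445\right) \left(-2932 - 1304\right) = 5225 \left(-4236\right) = -22133100$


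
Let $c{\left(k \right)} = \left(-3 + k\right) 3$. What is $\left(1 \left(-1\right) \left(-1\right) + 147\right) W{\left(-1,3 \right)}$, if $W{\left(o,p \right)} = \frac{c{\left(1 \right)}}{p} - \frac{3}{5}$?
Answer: $- \frac{1924}{5} \approx -384.8$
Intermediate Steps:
$c{\left(k \right)} = -9 + 3 k$
$W{\left(o,p \right)} = - \frac{3}{5} - \frac{6}{p}$ ($W{\left(o,p \right)} = \frac{-9 + 3 \cdot 1}{p} - \frac{3}{5} = \frac{-9 + 3}{p} - \frac{3}{5} = - \frac{6}{p} - \frac{3}{5} = - \frac{3}{5} - \frac{6}{p}$)
$\left(1 \left(-1\right) \left(-1\right) + 147\right) W{\left(-1,3 \right)} = \left(1 \left(-1\right) \left(-1\right) + 147\right) \left(- \frac{3}{5} - \frac{6}{3}\right) = \left(\left(-1\right) \left(-1\right) + 147\right) \left(- \frac{3}{5} - 2\right) = \left(1 + 147\right) \left(- \frac{3}{5} - 2\right) = 148 \left(- \frac{13}{5}\right) = - \frac{1924}{5}$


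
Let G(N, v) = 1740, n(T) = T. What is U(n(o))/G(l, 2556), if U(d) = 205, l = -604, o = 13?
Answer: 41/348 ≈ 0.11782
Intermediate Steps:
U(n(o))/G(l, 2556) = 205/1740 = 205*(1/1740) = 41/348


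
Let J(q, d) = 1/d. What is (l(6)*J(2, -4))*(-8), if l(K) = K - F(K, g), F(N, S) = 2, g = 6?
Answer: 8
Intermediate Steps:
l(K) = -2 + K (l(K) = K - 1*2 = K - 2 = -2 + K)
(l(6)*J(2, -4))*(-8) = ((-2 + 6)/(-4))*(-8) = (4*(-¼))*(-8) = -1*(-8) = 8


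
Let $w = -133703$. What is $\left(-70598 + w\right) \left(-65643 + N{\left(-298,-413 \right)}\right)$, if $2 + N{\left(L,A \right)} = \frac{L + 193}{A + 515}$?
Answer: $\frac{455992681465}{34} \approx 1.3412 \cdot 10^{10}$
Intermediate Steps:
$N{\left(L,A \right)} = -2 + \frac{193 + L}{515 + A}$ ($N{\left(L,A \right)} = -2 + \frac{L + 193}{A + 515} = -2 + \frac{193 + L}{515 + A}$)
$\left(-70598 + w\right) \left(-65643 + N{\left(-298,-413 \right)}\right) = \left(-70598 - 133703\right) \left(-65643 + \frac{-837 - 298 - -826}{515 - 413}\right) = - 204301 \left(-65643 + \frac{-837 - 298 + 826}{102}\right) = - 204301 \left(-65643 + \frac{1}{102} \left(-309\right)\right) = - 204301 \left(-65643 - \frac{103}{34}\right) = \left(-204301\right) \left(- \frac{2231965}{34}\right) = \frac{455992681465}{34}$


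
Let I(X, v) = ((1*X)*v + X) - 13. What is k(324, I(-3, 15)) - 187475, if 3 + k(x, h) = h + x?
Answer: -187215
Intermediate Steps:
I(X, v) = -13 + X + X*v (I(X, v) = (X*v + X) - 13 = (X + X*v) - 13 = -13 + X + X*v)
k(x, h) = -3 + h + x (k(x, h) = -3 + (h + x) = -3 + h + x)
k(324, I(-3, 15)) - 187475 = (-3 + (-13 - 3 - 3*15) + 324) - 187475 = (-3 + (-13 - 3 - 45) + 324) - 187475 = (-3 - 61 + 324) - 187475 = 260 - 187475 = -187215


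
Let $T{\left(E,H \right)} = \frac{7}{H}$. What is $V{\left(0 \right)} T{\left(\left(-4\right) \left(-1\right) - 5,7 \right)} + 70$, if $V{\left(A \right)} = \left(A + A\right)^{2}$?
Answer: $70$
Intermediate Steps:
$V{\left(A \right)} = 4 A^{2}$ ($V{\left(A \right)} = \left(2 A\right)^{2} = 4 A^{2}$)
$V{\left(0 \right)} T{\left(\left(-4\right) \left(-1\right) - 5,7 \right)} + 70 = 4 \cdot 0^{2} \cdot \frac{7}{7} + 70 = 4 \cdot 0 \cdot 7 \cdot \frac{1}{7} + 70 = 0 \cdot 1 + 70 = 0 + 70 = 70$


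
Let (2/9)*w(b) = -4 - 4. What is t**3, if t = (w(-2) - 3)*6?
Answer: -12812904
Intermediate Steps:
w(b) = -36 (w(b) = 9*(-4 - 4)/2 = (9/2)*(-8) = -36)
t = -234 (t = (-36 - 3)*6 = -39*6 = -234)
t**3 = (-234)**3 = -12812904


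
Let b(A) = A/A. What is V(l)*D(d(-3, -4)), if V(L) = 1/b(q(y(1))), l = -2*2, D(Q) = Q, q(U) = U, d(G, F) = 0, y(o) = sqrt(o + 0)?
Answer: 0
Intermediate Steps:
y(o) = sqrt(o)
b(A) = 1
l = -4
V(L) = 1 (V(L) = 1/1 = 1)
V(l)*D(d(-3, -4)) = 1*0 = 0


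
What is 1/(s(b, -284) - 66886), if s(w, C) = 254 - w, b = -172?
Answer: -1/66460 ≈ -1.5047e-5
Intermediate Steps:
1/(s(b, -284) - 66886) = 1/((254 - 1*(-172)) - 66886) = 1/((254 + 172) - 66886) = 1/(426 - 66886) = 1/(-66460) = -1/66460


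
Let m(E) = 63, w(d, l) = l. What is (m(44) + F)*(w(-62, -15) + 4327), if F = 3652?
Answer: 16019080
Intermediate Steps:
(m(44) + F)*(w(-62, -15) + 4327) = (63 + 3652)*(-15 + 4327) = 3715*4312 = 16019080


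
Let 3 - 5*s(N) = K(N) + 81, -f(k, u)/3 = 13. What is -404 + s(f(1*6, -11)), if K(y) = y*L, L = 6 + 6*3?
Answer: -1162/5 ≈ -232.40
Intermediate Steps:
f(k, u) = -39 (f(k, u) = -3*13 = -39)
L = 24 (L = 6 + 18 = 24)
K(y) = 24*y (K(y) = y*24 = 24*y)
s(N) = -78/5 - 24*N/5 (s(N) = ⅗ - (24*N + 81)/5 = ⅗ - (81 + 24*N)/5 = ⅗ + (-81/5 - 24*N/5) = -78/5 - 24*N/5)
-404 + s(f(1*6, -11)) = -404 + (-78/5 - 24/5*(-39)) = -404 + (-78/5 + 936/5) = -404 + 858/5 = -1162/5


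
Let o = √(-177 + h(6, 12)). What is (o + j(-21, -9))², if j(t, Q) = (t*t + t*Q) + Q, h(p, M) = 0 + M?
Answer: (621 + I*√165)² ≈ 3.8548e+5 + 15954.0*I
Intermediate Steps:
h(p, M) = M
j(t, Q) = Q + t² + Q*t (j(t, Q) = (t² + Q*t) + Q = Q + t² + Q*t)
o = I*√165 (o = √(-177 + 12) = √(-165) = I*√165 ≈ 12.845*I)
(o + j(-21, -9))² = (I*√165 + (-9 + (-21)² - 9*(-21)))² = (I*√165 + (-9 + 441 + 189))² = (I*√165 + 621)² = (621 + I*√165)²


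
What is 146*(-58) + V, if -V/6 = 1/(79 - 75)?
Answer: -16939/2 ≈ -8469.5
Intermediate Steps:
V = -3/2 (V = -6/(79 - 75) = -6/4 = -6*¼ = -3/2 ≈ -1.5000)
146*(-58) + V = 146*(-58) - 3/2 = -8468 - 3/2 = -16939/2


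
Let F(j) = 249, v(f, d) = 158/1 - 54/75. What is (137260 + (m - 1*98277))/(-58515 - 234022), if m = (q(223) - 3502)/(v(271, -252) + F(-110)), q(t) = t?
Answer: -395868356/2971298309 ≈ -0.13323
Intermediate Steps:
v(f, d) = 3932/25 (v(f, d) = 158*1 - 54*1/75 = 158 - 18/25 = 3932/25)
m = -81975/10157 (m = (223 - 3502)/(3932/25 + 249) = -3279/10157/25 = -3279*25/10157 = -81975/10157 ≈ -8.0708)
(137260 + (m - 1*98277))/(-58515 - 234022) = (137260 + (-81975/10157 - 1*98277))/(-58515 - 234022) = (137260 + (-81975/10157 - 98277))/(-292537) = (137260 - 998281464/10157)*(-1/292537) = (395868356/10157)*(-1/292537) = -395868356/2971298309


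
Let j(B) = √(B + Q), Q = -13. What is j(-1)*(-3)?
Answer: -3*I*√14 ≈ -11.225*I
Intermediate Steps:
j(B) = √(-13 + B) (j(B) = √(B - 13) = √(-13 + B))
j(-1)*(-3) = √(-13 - 1)*(-3) = √(-14)*(-3) = (I*√14)*(-3) = -3*I*√14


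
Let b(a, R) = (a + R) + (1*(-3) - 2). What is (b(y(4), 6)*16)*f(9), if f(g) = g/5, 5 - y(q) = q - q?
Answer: 864/5 ≈ 172.80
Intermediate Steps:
y(q) = 5 (y(q) = 5 - (q - q) = 5 - 1*0 = 5 + 0 = 5)
b(a, R) = -5 + R + a (b(a, R) = (R + a) + (-3 - 2) = (R + a) - 5 = -5 + R + a)
f(g) = g/5 (f(g) = g*(1/5) = g/5)
(b(y(4), 6)*16)*f(9) = ((-5 + 6 + 5)*16)*((1/5)*9) = (6*16)*(9/5) = 96*(9/5) = 864/5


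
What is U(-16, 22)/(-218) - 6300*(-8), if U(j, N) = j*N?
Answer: 5493776/109 ≈ 50402.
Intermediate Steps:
U(j, N) = N*j
U(-16, 22)/(-218) - 6300*(-8) = (22*(-16))/(-218) - 6300*(-8) = -352*(-1/218) - 252*(-200) = 176/109 + 50400 = 5493776/109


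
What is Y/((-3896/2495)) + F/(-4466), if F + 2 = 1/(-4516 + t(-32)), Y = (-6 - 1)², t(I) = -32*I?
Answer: -2708199950/86305653 ≈ -31.379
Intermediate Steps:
Y = 49 (Y = (-7)² = 49)
F = -6985/3492 (F = -2 + 1/(-4516 - 32*(-32)) = -2 + 1/(-4516 + 1024) = -2 + 1/(-3492) = -2 - 1/3492 = -6985/3492 ≈ -2.0003)
Y/((-3896/2495)) + F/(-4466) = 49/((-3896/2495)) - 6985/3492/(-4466) = 49/((-3896*1/2495)) - 6985/3492*(-1/4466) = 49/(-3896/2495) + 635/1417752 = 49*(-2495/3896) + 635/1417752 = -122255/3896 + 635/1417752 = -2708199950/86305653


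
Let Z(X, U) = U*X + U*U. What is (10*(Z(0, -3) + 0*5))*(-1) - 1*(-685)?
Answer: 595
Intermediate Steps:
Z(X, U) = U² + U*X (Z(X, U) = U*X + U² = U² + U*X)
(10*(Z(0, -3) + 0*5))*(-1) - 1*(-685) = (10*(-3*(-3 + 0) + 0*5))*(-1) - 1*(-685) = (10*(-3*(-3) + 0))*(-1) + 685 = (10*(9 + 0))*(-1) + 685 = (10*9)*(-1) + 685 = 90*(-1) + 685 = -90 + 685 = 595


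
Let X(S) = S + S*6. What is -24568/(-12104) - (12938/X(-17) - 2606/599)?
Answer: 730214567/6344009 ≈ 115.10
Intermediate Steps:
X(S) = 7*S (X(S) = S + 6*S = 7*S)
-24568/(-12104) - (12938/X(-17) - 2606/599) = -24568/(-12104) - (12938/((7*(-17))) - 2606/599) = -24568*(-1/12104) - (12938/(-119) - 2606*1/599) = 3071/1513 - (12938*(-1/119) - 2606/599) = 3071/1513 - (-12938/119 - 2606/599) = 3071/1513 - 1*(-8059976/71281) = 3071/1513 + 8059976/71281 = 730214567/6344009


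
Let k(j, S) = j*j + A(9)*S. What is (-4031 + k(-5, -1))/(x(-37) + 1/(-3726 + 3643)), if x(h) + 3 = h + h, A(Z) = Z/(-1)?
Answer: 331751/6392 ≈ 51.901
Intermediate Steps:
A(Z) = -Z (A(Z) = Z*(-1) = -Z)
x(h) = -3 + 2*h (x(h) = -3 + (h + h) = -3 + 2*h)
k(j, S) = j² - 9*S (k(j, S) = j*j + (-1*9)*S = j² - 9*S)
(-4031 + k(-5, -1))/(x(-37) + 1/(-3726 + 3643)) = (-4031 + ((-5)² - 9*(-1)))/((-3 + 2*(-37)) + 1/(-3726 + 3643)) = (-4031 + (25 + 9))/((-3 - 74) + 1/(-83)) = (-4031 + 34)/(-77 - 1/83) = -3997/(-6392/83) = -3997*(-83/6392) = 331751/6392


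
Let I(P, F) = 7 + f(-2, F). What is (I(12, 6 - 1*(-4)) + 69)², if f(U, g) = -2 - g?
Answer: 4096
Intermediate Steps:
I(P, F) = 5 - F (I(P, F) = 7 + (-2 - F) = 5 - F)
(I(12, 6 - 1*(-4)) + 69)² = ((5 - (6 - 1*(-4))) + 69)² = ((5 - (6 + 4)) + 69)² = ((5 - 1*10) + 69)² = ((5 - 10) + 69)² = (-5 + 69)² = 64² = 4096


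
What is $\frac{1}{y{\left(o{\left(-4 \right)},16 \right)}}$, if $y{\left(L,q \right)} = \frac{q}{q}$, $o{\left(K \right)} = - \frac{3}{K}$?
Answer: $1$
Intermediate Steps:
$y{\left(L,q \right)} = 1$
$\frac{1}{y{\left(o{\left(-4 \right)},16 \right)}} = 1^{-1} = 1$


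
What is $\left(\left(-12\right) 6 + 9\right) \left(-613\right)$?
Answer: $38619$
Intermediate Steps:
$\left(\left(-12\right) 6 + 9\right) \left(-613\right) = \left(-72 + 9\right) \left(-613\right) = \left(-63\right) \left(-613\right) = 38619$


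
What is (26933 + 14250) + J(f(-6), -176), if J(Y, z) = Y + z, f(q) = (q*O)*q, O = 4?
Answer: 41151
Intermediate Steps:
f(q) = 4*q**2 (f(q) = (q*4)*q = (4*q)*q = 4*q**2)
(26933 + 14250) + J(f(-6), -176) = (26933 + 14250) + (4*(-6)**2 - 176) = 41183 + (4*36 - 176) = 41183 + (144 - 176) = 41183 - 32 = 41151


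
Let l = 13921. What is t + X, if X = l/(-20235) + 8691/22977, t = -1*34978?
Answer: -1806977906038/51659955 ≈ -34978.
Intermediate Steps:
t = -34978
X = -16000048/51659955 (X = 13921/(-20235) + 8691/22977 = 13921*(-1/20235) + 8691*(1/22977) = -13921/20235 + 2897/7659 = -16000048/51659955 ≈ -0.30972)
t + X = -34978 - 16000048/51659955 = -1806977906038/51659955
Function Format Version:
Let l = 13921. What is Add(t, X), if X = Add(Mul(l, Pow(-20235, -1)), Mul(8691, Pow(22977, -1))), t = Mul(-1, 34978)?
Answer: Rational(-1806977906038, 51659955) ≈ -34978.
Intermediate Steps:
t = -34978
X = Rational(-16000048, 51659955) (X = Add(Mul(13921, Pow(-20235, -1)), Mul(8691, Pow(22977, -1))) = Add(Mul(13921, Rational(-1, 20235)), Mul(8691, Rational(1, 22977))) = Add(Rational(-13921, 20235), Rational(2897, 7659)) = Rational(-16000048, 51659955) ≈ -0.30972)
Add(t, X) = Add(-34978, Rational(-16000048, 51659955)) = Rational(-1806977906038, 51659955)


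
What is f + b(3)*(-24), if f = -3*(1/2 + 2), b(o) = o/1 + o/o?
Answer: -207/2 ≈ -103.50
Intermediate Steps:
b(o) = 1 + o (b(o) = o*1 + 1 = o + 1 = 1 + o)
f = -15/2 (f = -3*(1/2 + 2) = -3*5/2 = -15/2 ≈ -7.5000)
f + b(3)*(-24) = -15/2 + (1 + 3)*(-24) = -15/2 + 4*(-24) = -15/2 - 96 = -207/2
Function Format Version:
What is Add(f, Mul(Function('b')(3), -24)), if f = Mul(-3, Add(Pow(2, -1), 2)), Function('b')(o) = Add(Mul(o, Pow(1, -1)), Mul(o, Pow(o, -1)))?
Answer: Rational(-207, 2) ≈ -103.50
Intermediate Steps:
Function('b')(o) = Add(1, o) (Function('b')(o) = Add(Mul(o, 1), 1) = Add(o, 1) = Add(1, o))
f = Rational(-15, 2) (f = Mul(-3, Add(Rational(1, 2), 2)) = Mul(-3, Rational(5, 2)) = Rational(-15, 2) ≈ -7.5000)
Add(f, Mul(Function('b')(3), -24)) = Add(Rational(-15, 2), Mul(Add(1, 3), -24)) = Add(Rational(-15, 2), Mul(4, -24)) = Add(Rational(-15, 2), -96) = Rational(-207, 2)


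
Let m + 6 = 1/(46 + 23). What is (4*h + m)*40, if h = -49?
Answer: -557480/69 ≈ -8079.4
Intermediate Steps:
m = -413/69 (m = -6 + 1/(46 + 23) = -6 + 1/69 = -413/69 ≈ -5.9855)
(4*h + m)*40 = (4*(-49) - 413/69)*40 = (-196 - 413/69)*40 = -13937/69*40 = -557480/69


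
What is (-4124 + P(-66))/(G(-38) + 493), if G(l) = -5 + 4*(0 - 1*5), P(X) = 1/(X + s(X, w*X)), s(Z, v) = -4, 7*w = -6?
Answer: -96227/10920 ≈ -8.8120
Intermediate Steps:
w = -6/7 (w = (1/7)*(-6) = -6/7 ≈ -0.85714)
P(X) = 1/(-4 + X) (P(X) = 1/(X - 4) = 1/(-4 + X))
G(l) = -25 (G(l) = -5 + 4*(0 - 5) = -5 + 4*(-5) = -5 - 20 = -25)
(-4124 + P(-66))/(G(-38) + 493) = (-4124 + 1/(-4 - 66))/(-25 + 493) = (-4124 + 1/(-70))/468 = (-4124 - 1/70)*(1/468) = -288681/70*1/468 = -96227/10920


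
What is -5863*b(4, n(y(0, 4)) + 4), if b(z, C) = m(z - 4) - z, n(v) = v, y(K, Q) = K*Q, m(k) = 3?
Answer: 5863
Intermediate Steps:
b(z, C) = 3 - z
-5863*b(4, n(y(0, 4)) + 4) = -5863*(3 - 1*4) = -5863*(3 - 4) = -5863*(-1) = 5863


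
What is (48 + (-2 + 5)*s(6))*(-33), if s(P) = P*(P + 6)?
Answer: -8712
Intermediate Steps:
s(P) = P*(6 + P)
(48 + (-2 + 5)*s(6))*(-33) = (48 + (-2 + 5)*(6*(6 + 6)))*(-33) = (48 + 3*(6*12))*(-33) = (48 + 3*72)*(-33) = (48 + 216)*(-33) = 264*(-33) = -8712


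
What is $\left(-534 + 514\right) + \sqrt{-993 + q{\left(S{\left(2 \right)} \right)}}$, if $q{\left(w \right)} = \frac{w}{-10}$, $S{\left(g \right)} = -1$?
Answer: $-20 + \frac{i \sqrt{99290}}{10} \approx -20.0 + 31.51 i$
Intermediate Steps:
$q{\left(w \right)} = - \frac{w}{10}$ ($q{\left(w \right)} = w \left(- \frac{1}{10}\right) = - \frac{w}{10}$)
$\left(-534 + 514\right) + \sqrt{-993 + q{\left(S{\left(2 \right)} \right)}} = \left(-534 + 514\right) + \sqrt{-993 - - \frac{1}{10}} = -20 + \sqrt{-993 + \frac{1}{10}} = -20 + \sqrt{- \frac{9929}{10}} = -20 + \frac{i \sqrt{99290}}{10}$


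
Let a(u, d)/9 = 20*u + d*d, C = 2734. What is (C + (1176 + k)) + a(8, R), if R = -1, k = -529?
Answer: 4830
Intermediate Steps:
a(u, d) = 9*d² + 180*u (a(u, d) = 9*(20*u + d*d) = 9*(20*u + d²) = 9*(d² + 20*u) = 9*d² + 180*u)
(C + (1176 + k)) + a(8, R) = (2734 + (1176 - 529)) + (9*(-1)² + 180*8) = (2734 + 647) + (9*1 + 1440) = 3381 + (9 + 1440) = 3381 + 1449 = 4830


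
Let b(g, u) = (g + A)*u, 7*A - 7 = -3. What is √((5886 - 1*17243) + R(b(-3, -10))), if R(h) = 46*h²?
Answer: √772907/7 ≈ 125.59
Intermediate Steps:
A = 4/7 (A = 1 + (⅐)*(-3) = 1 - 3/7 = 4/7 ≈ 0.57143)
b(g, u) = u*(4/7 + g) (b(g, u) = (g + 4/7)*u = (4/7 + g)*u = u*(4/7 + g))
√((5886 - 1*17243) + R(b(-3, -10))) = √((5886 - 1*17243) + 46*((⅐)*(-10)*(4 + 7*(-3)))²) = √((5886 - 17243) + 46*((⅐)*(-10)*(4 - 21))²) = √(-11357 + 46*((⅐)*(-10)*(-17))²) = √(-11357 + 46*(170/7)²) = √(-11357 + 46*(28900/49)) = √(-11357 + 1329400/49) = √(772907/49) = √772907/7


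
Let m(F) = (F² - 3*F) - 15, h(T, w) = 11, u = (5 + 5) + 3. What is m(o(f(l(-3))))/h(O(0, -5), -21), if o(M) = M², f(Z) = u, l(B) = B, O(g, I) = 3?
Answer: 2549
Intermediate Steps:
u = 13 (u = 10 + 3 = 13)
f(Z) = 13
m(F) = -15 + F² - 3*F
m(o(f(l(-3))))/h(O(0, -5), -21) = (-15 + (13²)² - 3*13²)/11 = (-15 + 169² - 3*169)*(1/11) = (-15 + 28561 - 507)*(1/11) = 28039*(1/11) = 2549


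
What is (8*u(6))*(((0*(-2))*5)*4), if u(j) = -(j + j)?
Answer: 0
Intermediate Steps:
u(j) = -2*j
(8*u(6))*(((0*(-2))*5)*4) = (8*(-2*6))*(((0*(-2))*5)*4) = (8*(-12))*((0*5)*4) = -0*4 = -96*0 = 0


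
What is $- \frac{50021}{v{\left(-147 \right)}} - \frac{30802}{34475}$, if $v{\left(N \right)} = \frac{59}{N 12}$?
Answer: $\frac{3041970274582}{2034025} \approx 1.4955 \cdot 10^{6}$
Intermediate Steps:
$v{\left(N \right)} = \frac{59}{12 N}$
$- \frac{50021}{v{\left(-147 \right)}} - \frac{30802}{34475} = - \frac{50021}{\frac{59}{12} \frac{1}{-147}} - \frac{30802}{34475} = - \frac{50021}{\frac{59}{12} \left(- \frac{1}{147}\right)} - \frac{30802}{34475} = - \frac{50021}{- \frac{59}{1764}} - \frac{30802}{34475} = \left(-50021\right) \left(- \frac{1764}{59}\right) - \frac{30802}{34475} = \frac{88237044}{59} - \frac{30802}{34475} = \frac{3041970274582}{2034025}$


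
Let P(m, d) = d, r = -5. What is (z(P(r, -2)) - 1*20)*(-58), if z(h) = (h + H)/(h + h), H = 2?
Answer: 1160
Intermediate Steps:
z(h) = (2 + h)/(2*h) (z(h) = (h + 2)/(h + h) = (2 + h)/((2*h)) = (2 + h)*(1/(2*h)) = (2 + h)/(2*h))
(z(P(r, -2)) - 1*20)*(-58) = ((½)*(2 - 2)/(-2) - 1*20)*(-58) = ((½)*(-½)*0 - 20)*(-58) = (0 - 20)*(-58) = -20*(-58) = 1160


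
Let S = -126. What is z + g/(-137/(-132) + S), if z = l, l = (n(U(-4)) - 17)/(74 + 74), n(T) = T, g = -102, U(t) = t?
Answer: 1646277/2441260 ≈ 0.67436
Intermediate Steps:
l = -21/148 (l = (-4 - 17)/(74 + 74) = -21/148 ≈ -0.14189)
z = -21/148 ≈ -0.14189
z + g/(-137/(-132) + S) = -21/148 - 102/(-137/(-132) - 126) = -21/148 - 102/(-137*(-1/132) - 126) = -21/148 - 102/(137/132 - 126) = -21/148 - 102/(-16495/132) = -21/148 - 102*(-132/16495) = -21/148 + 13464/16495 = 1646277/2441260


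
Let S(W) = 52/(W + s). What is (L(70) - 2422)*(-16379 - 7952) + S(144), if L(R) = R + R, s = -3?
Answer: 7828791274/141 ≈ 5.5523e+7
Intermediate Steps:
S(W) = 52/(-3 + W) (S(W) = 52/(W - 3) = 52/(-3 + W))
L(R) = 2*R
(L(70) - 2422)*(-16379 - 7952) + S(144) = (2*70 - 2422)*(-16379 - 7952) + 52/(-3 + 144) = (140 - 2422)*(-24331) + 52/141 = -2282*(-24331) + 52*(1/141) = 55523342 + 52/141 = 7828791274/141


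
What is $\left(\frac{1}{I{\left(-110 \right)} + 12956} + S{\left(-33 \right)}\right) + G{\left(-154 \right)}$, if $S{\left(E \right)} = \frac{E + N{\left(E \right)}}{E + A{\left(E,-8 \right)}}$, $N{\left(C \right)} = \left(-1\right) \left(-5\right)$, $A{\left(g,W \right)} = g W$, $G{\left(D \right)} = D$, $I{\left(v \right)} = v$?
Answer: $- \frac{21778241}{141306} \approx -154.12$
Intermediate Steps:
$A{\left(g,W \right)} = W g$
$N{\left(C \right)} = 5$
$S{\left(E \right)} = - \frac{5 + E}{7 E}$ ($S{\left(E \right)} = \frac{E + 5}{E - 8 E} = \frac{5 + E}{\left(-7\right) E} = \left(5 + E\right) \left(- \frac{1}{7 E}\right) = - \frac{5 + E}{7 E}$)
$\left(\frac{1}{I{\left(-110 \right)} + 12956} + S{\left(-33 \right)}\right) + G{\left(-154 \right)} = \left(\frac{1}{-110 + 12956} + \frac{-5 - -33}{7 \left(-33\right)}\right) - 154 = \left(\frac{1}{12846} + \frac{1}{7} \left(- \frac{1}{33}\right) \left(-5 + 33\right)\right) - 154 = \left(\frac{1}{12846} + \frac{1}{7} \left(- \frac{1}{33}\right) 28\right) - 154 = \left(\frac{1}{12846} - \frac{4}{33}\right) - 154 = - \frac{17117}{141306} - 154 = - \frac{21778241}{141306}$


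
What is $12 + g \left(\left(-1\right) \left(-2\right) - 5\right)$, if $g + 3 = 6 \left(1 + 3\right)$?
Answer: $-51$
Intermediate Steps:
$g = 21$ ($g = -3 + 6 \left(1 + 3\right) = -3 + 6 \cdot 4 = -3 + 24 = 21$)
$12 + g \left(\left(-1\right) \left(-2\right) - 5\right) = 12 + 21 \left(\left(-1\right) \left(-2\right) - 5\right) = 12 + 21 \left(2 - 5\right) = 12 + 21 \left(-3\right) = 12 - 63 = -51$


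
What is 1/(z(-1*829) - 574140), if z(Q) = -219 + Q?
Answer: -1/575188 ≈ -1.7386e-6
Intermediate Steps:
1/(z(-1*829) - 574140) = 1/((-219 - 1*829) - 574140) = 1/((-219 - 829) - 574140) = 1/(-1048 - 574140) = 1/(-575188) = -1/575188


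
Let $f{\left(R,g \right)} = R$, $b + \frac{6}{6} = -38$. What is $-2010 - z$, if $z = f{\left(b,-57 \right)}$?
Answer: $-1971$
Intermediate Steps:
$b = -39$ ($b = -1 - 38 = -39$)
$z = -39$
$-2010 - z = -2010 - -39 = -2010 + 39 = -1971$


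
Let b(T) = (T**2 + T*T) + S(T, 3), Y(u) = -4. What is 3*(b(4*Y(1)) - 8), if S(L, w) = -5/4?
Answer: 6033/4 ≈ 1508.3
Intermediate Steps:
S(L, w) = -5/4 (S(L, w) = -5*1/4 = -5/4)
b(T) = -5/4 + 2*T**2 (b(T) = (T**2 + T*T) - 5/4 = (T**2 + T**2) - 5/4 = 2*T**2 - 5/4 = -5/4 + 2*T**2)
3*(b(4*Y(1)) - 8) = 3*((-5/4 + 2*(4*(-4))**2) - 8) = 3*((-5/4 + 2*(-16)**2) - 8) = 3*((-5/4 + 2*256) - 8) = 3*((-5/4 + 512) - 8) = 3*(2043/4 - 8) = 3*(2011/4) = 6033/4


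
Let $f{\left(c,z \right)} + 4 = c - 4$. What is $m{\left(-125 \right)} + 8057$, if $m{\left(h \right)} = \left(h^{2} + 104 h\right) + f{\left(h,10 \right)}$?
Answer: $10549$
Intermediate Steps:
$f{\left(c,z \right)} = -8 + c$ ($f{\left(c,z \right)} = -4 + \left(c - 4\right) = -4 + \left(-4 + c\right) = -8 + c$)
$m{\left(h \right)} = -8 + h^{2} + 105 h$ ($m{\left(h \right)} = \left(h^{2} + 104 h\right) + \left(-8 + h\right) = -8 + h^{2} + 105 h$)
$m{\left(-125 \right)} + 8057 = \left(-8 + \left(-125\right)^{2} + 105 \left(-125\right)\right) + 8057 = \left(-8 + 15625 - 13125\right) + 8057 = 2492 + 8057 = 10549$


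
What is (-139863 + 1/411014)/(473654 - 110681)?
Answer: -57485651081/149186984622 ≈ -0.38533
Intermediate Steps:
(-139863 + 1/411014)/(473654 - 110681) = (-139863 + 1/411014)/362973 = -57485651081/411014*1/362973 = -57485651081/149186984622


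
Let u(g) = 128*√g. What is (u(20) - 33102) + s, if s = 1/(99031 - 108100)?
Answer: -300202039/9069 + 256*√5 ≈ -32530.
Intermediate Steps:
s = -1/9069 (s = 1/(-9069) = -1/9069 ≈ -0.00011027)
(u(20) - 33102) + s = (128*√20 - 33102) - 1/9069 = (128*(2*√5) - 33102) - 1/9069 = (256*√5 - 33102) - 1/9069 = (-33102 + 256*√5) - 1/9069 = -300202039/9069 + 256*√5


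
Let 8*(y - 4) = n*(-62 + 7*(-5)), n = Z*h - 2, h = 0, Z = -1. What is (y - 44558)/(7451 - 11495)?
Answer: 59373/5392 ≈ 11.011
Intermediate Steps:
n = -2 (n = -1*0 - 2 = 0 - 2 = -2)
y = 113/4 (y = 4 + (-2*(-62 + 7*(-5)))/8 = 4 + (-2*(-62 - 35))/8 = 4 + (-2*(-97))/8 = 4 + (⅛)*194 = 4 + 97/4 = 113/4 ≈ 28.250)
(y - 44558)/(7451 - 11495) = (113/4 - 44558)/(7451 - 11495) = -178119/4/(-4044) = -178119/4*(-1/4044) = 59373/5392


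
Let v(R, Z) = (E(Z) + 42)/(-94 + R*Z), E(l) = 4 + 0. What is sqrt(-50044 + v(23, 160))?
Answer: I*sqrt(160883862117)/1793 ≈ 223.71*I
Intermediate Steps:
E(l) = 4
v(R, Z) = 46/(-94 + R*Z) (v(R, Z) = (4 + 42)/(-94 + R*Z) = 46/(-94 + R*Z))
sqrt(-50044 + v(23, 160)) = sqrt(-50044 + 46/(-94 + 23*160)) = sqrt(-50044 + 46/(-94 + 3680)) = sqrt(-50044 + 46/3586) = sqrt(-50044 + 46*(1/3586)) = sqrt(-50044 + 23/1793) = sqrt(-89728869/1793) = I*sqrt(160883862117)/1793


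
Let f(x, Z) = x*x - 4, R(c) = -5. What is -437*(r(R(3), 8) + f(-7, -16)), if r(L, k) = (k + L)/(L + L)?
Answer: -195339/10 ≈ -19534.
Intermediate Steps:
f(x, Z) = -4 + x² (f(x, Z) = x² - 4 = -4 + x²)
r(L, k) = (L + k)/(2*L) (r(L, k) = (L + k)/((2*L)) = (L + k)*(1/(2*L)) = (L + k)/(2*L))
-437*(r(R(3), 8) + f(-7, -16)) = -437*((½)*(-5 + 8)/(-5) + (-4 + (-7)²)) = -437*((½)*(-⅕)*3 + (-4 + 49)) = -437*(-3/10 + 45) = -437*447/10 = -195339/10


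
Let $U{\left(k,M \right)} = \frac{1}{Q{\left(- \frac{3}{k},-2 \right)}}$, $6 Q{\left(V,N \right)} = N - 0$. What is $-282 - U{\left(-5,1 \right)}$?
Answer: $-279$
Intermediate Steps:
$Q{\left(V,N \right)} = \frac{N}{6}$ ($Q{\left(V,N \right)} = \frac{N - 0}{6} = \frac{N + 0}{6} = \frac{N}{6}$)
$U{\left(k,M \right)} = -3$ ($U{\left(k,M \right)} = \frac{1}{\frac{1}{6} \left(-2\right)} = \frac{1}{- \frac{1}{3}} = -3$)
$-282 - U{\left(-5,1 \right)} = -282 - -3 = -282 + 3 = -279$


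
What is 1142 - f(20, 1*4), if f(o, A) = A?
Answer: 1138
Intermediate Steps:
1142 - f(20, 1*4) = 1142 - 4 = 1138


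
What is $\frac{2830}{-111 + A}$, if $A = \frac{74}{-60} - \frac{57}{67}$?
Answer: $- \frac{5688300}{227299} \approx -25.026$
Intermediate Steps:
$A = - \frac{4189}{2010}$ ($A = 74 \left(- \frac{1}{60}\right) - \frac{57}{67} = - \frac{37}{30} - \frac{57}{67} = - \frac{4189}{2010} \approx -2.0841$)
$\frac{2830}{-111 + A} = \frac{2830}{-111 - \frac{4189}{2010}} = \frac{2830}{- \frac{227299}{2010}} = 2830 \left(- \frac{2010}{227299}\right) = - \frac{5688300}{227299}$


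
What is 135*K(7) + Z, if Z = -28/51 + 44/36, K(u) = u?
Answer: 144688/153 ≈ 945.67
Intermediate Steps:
Z = 103/153 (Z = -28*1/51 + 44*(1/36) = -28/51 + 11/9 = 103/153 ≈ 0.67320)
135*K(7) + Z = 135*7 + 103/153 = 945 + 103/153 = 144688/153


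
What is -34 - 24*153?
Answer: -3706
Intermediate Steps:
-34 - 24*153 = -34 - 3672 = -3706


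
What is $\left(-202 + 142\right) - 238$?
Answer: $-298$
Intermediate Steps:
$\left(-202 + 142\right) - 238 = -60 - 238 = -298$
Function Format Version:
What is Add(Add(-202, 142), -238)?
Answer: -298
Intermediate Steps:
Add(Add(-202, 142), -238) = Add(-60, -238) = -298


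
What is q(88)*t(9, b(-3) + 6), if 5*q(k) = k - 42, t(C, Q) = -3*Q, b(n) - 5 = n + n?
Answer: -138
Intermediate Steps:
b(n) = 5 + 2*n (b(n) = 5 + (n + n) = 5 + 2*n)
q(k) = -42/5 + k/5 (q(k) = (k - 42)/5 = (-42 + k)/5 = -42/5 + k/5)
q(88)*t(9, b(-3) + 6) = (-42/5 + (1/5)*88)*(-3*((5 + 2*(-3)) + 6)) = (-42/5 + 88/5)*(-3*((5 - 6) + 6)) = 46*(-3*(-1 + 6))/5 = 46*(-3*5)/5 = (46/5)*(-15) = -138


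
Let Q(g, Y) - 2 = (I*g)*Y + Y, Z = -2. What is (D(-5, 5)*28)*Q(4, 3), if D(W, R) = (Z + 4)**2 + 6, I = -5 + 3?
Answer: -5320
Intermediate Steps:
I = -2
D(W, R) = 10 (D(W, R) = (-2 + 4)**2 + 6 = 2**2 + 6 = 4 + 6 = 10)
Q(g, Y) = 2 + Y - 2*Y*g (Q(g, Y) = 2 + ((-2*g)*Y + Y) = 2 + (-2*Y*g + Y) = 2 + (Y - 2*Y*g) = 2 + Y - 2*Y*g)
(D(-5, 5)*28)*Q(4, 3) = (10*28)*(2 + 3 - 2*3*4) = 280*(2 + 3 - 24) = 280*(-19) = -5320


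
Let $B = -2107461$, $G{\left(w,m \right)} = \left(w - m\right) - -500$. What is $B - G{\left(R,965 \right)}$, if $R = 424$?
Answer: $-2107420$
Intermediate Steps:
$G{\left(w,m \right)} = 500 + w - m$ ($G{\left(w,m \right)} = \left(w - m\right) + 500 = 500 + w - m$)
$B - G{\left(R,965 \right)} = -2107461 - \left(500 + 424 - 965\right) = -2107461 - -41 = -2107461 + 41 = -2107420$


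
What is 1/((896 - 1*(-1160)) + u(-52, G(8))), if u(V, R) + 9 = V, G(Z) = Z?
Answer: 1/1995 ≈ 0.00050125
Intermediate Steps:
u(V, R) = -9 + V
1/((896 - 1*(-1160)) + u(-52, G(8))) = 1/((896 - 1*(-1160)) + (-9 - 52)) = 1/((896 + 1160) - 61) = 1/(2056 - 61) = 1/1995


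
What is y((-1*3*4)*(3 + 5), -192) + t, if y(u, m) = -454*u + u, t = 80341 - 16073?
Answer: 107756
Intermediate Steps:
t = 64268
y(u, m) = -453*u
y((-1*3*4)*(3 + 5), -192) + t = -453*-1*3*4*(3 + 5) + 64268 = -453*(-3*4)*8 + 64268 = -(-5436)*8 + 64268 = -453*(-96) + 64268 = 43488 + 64268 = 107756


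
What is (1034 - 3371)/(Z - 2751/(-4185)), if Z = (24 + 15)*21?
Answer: -3260115/1143422 ≈ -2.8512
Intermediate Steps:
Z = 819 (Z = 39*21 = 819)
(1034 - 3371)/(Z - 2751/(-4185)) = (1034 - 3371)/(819 - 2751/(-4185)) = -2337/(819 - 2751*(-1/4185)) = -2337/(819 + 917/1395) = -2337/1143422/1395 = -2337*1395/1143422 = -3260115/1143422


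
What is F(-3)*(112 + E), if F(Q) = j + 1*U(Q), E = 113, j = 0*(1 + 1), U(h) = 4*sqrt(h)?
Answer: 900*I*sqrt(3) ≈ 1558.8*I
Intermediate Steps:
j = 0 (j = 0*2 = 0)
F(Q) = 4*sqrt(Q) (F(Q) = 0 + 1*(4*sqrt(Q)) = 0 + 4*sqrt(Q) = 4*sqrt(Q))
F(-3)*(112 + E) = (4*sqrt(-3))*(112 + 113) = (4*(I*sqrt(3)))*225 = (4*I*sqrt(3))*225 = 900*I*sqrt(3)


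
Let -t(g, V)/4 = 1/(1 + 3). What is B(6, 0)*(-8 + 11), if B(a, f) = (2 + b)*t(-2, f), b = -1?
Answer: -3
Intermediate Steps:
t(g, V) = -1 (t(g, V) = -4/(1 + 3) = -4/4 = -4*¼ = -1)
B(a, f) = -1 (B(a, f) = (2 - 1)*(-1) = 1*(-1) = -1)
B(6, 0)*(-8 + 11) = -(-8 + 11) = -1*3 = -3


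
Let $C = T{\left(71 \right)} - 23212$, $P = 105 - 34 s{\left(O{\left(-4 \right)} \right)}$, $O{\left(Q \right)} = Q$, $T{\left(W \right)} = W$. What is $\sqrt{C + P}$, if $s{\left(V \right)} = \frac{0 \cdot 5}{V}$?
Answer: $2 i \sqrt{5759} \approx 151.78 i$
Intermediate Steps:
$s{\left(V \right)} = 0$ ($s{\left(V \right)} = \frac{0}{V} = 0$)
$P = 105$ ($P = 105 - 0 = 105 + 0 = 105$)
$C = -23141$ ($C = 71 - 23212 = -23141$)
$\sqrt{C + P} = \sqrt{-23141 + 105} = \sqrt{-23036} = 2 i \sqrt{5759}$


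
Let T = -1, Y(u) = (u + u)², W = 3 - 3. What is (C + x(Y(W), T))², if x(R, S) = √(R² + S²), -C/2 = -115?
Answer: 53361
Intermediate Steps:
W = 0
Y(u) = 4*u² (Y(u) = (2*u)² = 4*u²)
C = 230 (C = -2*(-115) = 230)
(C + x(Y(W), T))² = (230 + √((4*0²)² + (-1)²))² = (230 + √((4*0)² + 1))² = (230 + √(0² + 1))² = (230 + √(0 + 1))² = (230 + √1)² = (230 + 1)² = 231² = 53361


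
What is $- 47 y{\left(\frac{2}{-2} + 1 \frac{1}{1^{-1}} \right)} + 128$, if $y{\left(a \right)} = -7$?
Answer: $457$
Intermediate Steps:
$- 47 y{\left(\frac{2}{-2} + 1 \frac{1}{1^{-1}} \right)} + 128 = \left(-47\right) \left(-7\right) + 128 = 329 + 128 = 457$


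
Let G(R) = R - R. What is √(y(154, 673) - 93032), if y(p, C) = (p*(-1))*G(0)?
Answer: 2*I*√23258 ≈ 305.01*I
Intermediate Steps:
G(R) = 0
y(p, C) = 0 (y(p, C) = (p*(-1))*0 = -p*0 = 0)
√(y(154, 673) - 93032) = √(0 - 93032) = √(-93032) = 2*I*√23258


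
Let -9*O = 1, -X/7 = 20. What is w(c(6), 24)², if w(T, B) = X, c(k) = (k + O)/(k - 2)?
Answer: 19600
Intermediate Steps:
X = -140 (X = -7*20 = -140)
O = -⅑ (O = -⅑*1 = -⅑ ≈ -0.11111)
c(k) = (-⅑ + k)/(-2 + k) (c(k) = (k - ⅑)/(k - 2) = (-⅑ + k)/(-2 + k))
w(T, B) = -140
w(c(6), 24)² = (-140)² = 19600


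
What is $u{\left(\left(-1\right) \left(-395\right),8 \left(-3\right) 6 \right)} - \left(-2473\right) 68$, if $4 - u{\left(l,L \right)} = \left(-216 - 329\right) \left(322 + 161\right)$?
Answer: $431403$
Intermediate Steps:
$u{\left(l,L \right)} = 263239$ ($u{\left(l,L \right)} = 4 - \left(-216 - 329\right) \left(322 + 161\right) = 4 - \left(-545\right) 483 = 4 - -263235 = 4 + 263235 = 263239$)
$u{\left(\left(-1\right) \left(-395\right),8 \left(-3\right) 6 \right)} - \left(-2473\right) 68 = 263239 - \left(-2473\right) 68 = 263239 - -168164 = 263239 + 168164 = 431403$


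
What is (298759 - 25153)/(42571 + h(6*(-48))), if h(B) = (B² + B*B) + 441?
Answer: 136803/104450 ≈ 1.3097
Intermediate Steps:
h(B) = 441 + 2*B² (h(B) = (B² + B²) + 441 = 2*B² + 441 = 441 + 2*B²)
(298759 - 25153)/(42571 + h(6*(-48))) = (298759 - 25153)/(42571 + (441 + 2*(6*(-48))²)) = 273606/(42571 + (441 + 2*(-288)²)) = 273606/(42571 + (441 + 2*82944)) = 273606/(42571 + (441 + 165888)) = 273606/(42571 + 166329) = 273606/208900 = 273606*(1/208900) = 136803/104450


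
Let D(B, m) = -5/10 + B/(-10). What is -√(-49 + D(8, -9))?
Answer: -I*√5030/10 ≈ -7.0922*I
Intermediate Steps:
D(B, m) = -½ - B/10 (D(B, m) = -5*⅒ + B*(-⅒) = -½ - B/10)
-√(-49 + D(8, -9)) = -√(-49 + (-½ - ⅒*8)) = -√(-49 + (-½ - ⅘)) = -√(-49 - 13/10) = -√(-503/10) = -I*√5030/10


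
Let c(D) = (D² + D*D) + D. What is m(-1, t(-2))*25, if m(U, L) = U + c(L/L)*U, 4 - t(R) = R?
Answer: -100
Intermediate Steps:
c(D) = D + 2*D² (c(D) = (D² + D²) + D = 2*D² + D = D + 2*D²)
t(R) = 4 - R
m(U, L) = 4*U (m(U, L) = U + ((L/L)*(1 + 2*(L/L)))*U = U + (1*(1 + 2*1))*U = U + (1*(1 + 2))*U = U + (1*3)*U = U + 3*U = 4*U)
m(-1, t(-2))*25 = (4*(-1))*25 = -4*25 = -100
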